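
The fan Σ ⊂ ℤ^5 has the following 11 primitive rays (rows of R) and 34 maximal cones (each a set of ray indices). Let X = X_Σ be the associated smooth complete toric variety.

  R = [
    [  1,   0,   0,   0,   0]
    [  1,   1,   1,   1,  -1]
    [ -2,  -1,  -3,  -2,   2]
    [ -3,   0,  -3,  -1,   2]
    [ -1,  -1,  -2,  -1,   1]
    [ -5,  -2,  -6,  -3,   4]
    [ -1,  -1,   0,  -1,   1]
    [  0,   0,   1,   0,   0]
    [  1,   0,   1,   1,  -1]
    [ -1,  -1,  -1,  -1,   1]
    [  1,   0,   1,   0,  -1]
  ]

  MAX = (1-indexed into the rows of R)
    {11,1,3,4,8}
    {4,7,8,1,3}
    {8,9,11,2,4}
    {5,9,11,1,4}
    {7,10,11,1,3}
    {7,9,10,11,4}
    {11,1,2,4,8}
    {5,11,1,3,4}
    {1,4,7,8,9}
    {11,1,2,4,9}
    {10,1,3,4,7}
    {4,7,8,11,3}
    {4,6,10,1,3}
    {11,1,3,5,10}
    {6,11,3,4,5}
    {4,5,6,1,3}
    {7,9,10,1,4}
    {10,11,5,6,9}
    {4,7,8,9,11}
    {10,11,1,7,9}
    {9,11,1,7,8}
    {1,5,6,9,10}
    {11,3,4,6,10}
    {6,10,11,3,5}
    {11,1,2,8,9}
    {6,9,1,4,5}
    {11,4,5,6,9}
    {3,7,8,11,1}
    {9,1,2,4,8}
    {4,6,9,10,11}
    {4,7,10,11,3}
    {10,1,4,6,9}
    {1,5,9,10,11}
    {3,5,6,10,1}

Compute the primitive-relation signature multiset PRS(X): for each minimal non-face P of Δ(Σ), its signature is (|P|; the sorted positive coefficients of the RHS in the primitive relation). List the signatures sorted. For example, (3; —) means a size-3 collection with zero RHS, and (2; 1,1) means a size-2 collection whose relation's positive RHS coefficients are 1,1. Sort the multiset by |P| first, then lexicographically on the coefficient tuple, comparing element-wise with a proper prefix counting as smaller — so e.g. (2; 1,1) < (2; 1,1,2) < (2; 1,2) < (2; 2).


Minimal non-faces — 16 found among 11 rays, 34 max cones:

  {2,10}:  v_{2} + v_{10} = 0  →  sig = (2; —)
  {2,7}:  v_{2} + v_{7} = v_{8}  →  sig = (2; 1)
  {3,9}:  v_{3} + v_{9} = v_{5}  →  sig = (2; 1)
  {5,8}:  v_{5} + v_{8} = v_{10}  →  sig = (2; 1)
  {8,10}:  v_{8} + v_{10} = v_{7}  →  sig = (2; 1)
  {2,6}:  v_{2} + v_{6} = v_{4} + v_{5}  →  sig = (2; 1,1)
  {2,3}:  v_{2} + v_{3} = v_{1} + v_{4} + v_{11}  →  sig = (2; 1,1,1)
  {2,5}:  v_{2} + v_{5} = v_{1} + v_{4} + v_{9} + v_{11}  →  sig = (2; 1,1,1,1)
  {6,8}:  v_{6} + v_{8} = v_{4} + 2·v_{10}  →  sig = (2; 1,2)
  {6,7}:  v_{6} + v_{7} = v_{4} + 3·v_{10}  →  sig = (2; 1,3)
  {5,7}:  v_{5} + v_{7} = 2·v_{10}  →  sig = (2; 2)
  {4,5,10}:  v_{4} + v_{5} + v_{10} = v_{6}  →  sig = (3; 1)
  {1,6,11}:  v_{1} + v_{6} + v_{11} = v_{3} + v_{5}  →  sig = (3; 1,1)
  {1,4,10,11}:  v_{1} + v_{4} + v_{10} + v_{11} = v_{3}  →  sig = (4; 1)
  {1,4,7,11}:  v_{1} + v_{4} + v_{7} + v_{11} = v_{3} + v_{8}  →  sig = (4; 1,1)
  {1,4,8,9,11}:  v_{1} + v_{4} + v_{8} + v_{9} + v_{11} = 0  →  sig = (5; —)

Signatures (|P|; sorted positive RHS coefficients), sorted:
{ (2; —),  (2; 1) ×4,  (2; 1,1),  (2; 1,1,1),  (2; 1,1,1,1),  (2; 1,2),  (2; 1,3),  (2; 2),  (3; 1),  (3; 1,1),  (4; 1),  (4; 1,1),  (5; —) }


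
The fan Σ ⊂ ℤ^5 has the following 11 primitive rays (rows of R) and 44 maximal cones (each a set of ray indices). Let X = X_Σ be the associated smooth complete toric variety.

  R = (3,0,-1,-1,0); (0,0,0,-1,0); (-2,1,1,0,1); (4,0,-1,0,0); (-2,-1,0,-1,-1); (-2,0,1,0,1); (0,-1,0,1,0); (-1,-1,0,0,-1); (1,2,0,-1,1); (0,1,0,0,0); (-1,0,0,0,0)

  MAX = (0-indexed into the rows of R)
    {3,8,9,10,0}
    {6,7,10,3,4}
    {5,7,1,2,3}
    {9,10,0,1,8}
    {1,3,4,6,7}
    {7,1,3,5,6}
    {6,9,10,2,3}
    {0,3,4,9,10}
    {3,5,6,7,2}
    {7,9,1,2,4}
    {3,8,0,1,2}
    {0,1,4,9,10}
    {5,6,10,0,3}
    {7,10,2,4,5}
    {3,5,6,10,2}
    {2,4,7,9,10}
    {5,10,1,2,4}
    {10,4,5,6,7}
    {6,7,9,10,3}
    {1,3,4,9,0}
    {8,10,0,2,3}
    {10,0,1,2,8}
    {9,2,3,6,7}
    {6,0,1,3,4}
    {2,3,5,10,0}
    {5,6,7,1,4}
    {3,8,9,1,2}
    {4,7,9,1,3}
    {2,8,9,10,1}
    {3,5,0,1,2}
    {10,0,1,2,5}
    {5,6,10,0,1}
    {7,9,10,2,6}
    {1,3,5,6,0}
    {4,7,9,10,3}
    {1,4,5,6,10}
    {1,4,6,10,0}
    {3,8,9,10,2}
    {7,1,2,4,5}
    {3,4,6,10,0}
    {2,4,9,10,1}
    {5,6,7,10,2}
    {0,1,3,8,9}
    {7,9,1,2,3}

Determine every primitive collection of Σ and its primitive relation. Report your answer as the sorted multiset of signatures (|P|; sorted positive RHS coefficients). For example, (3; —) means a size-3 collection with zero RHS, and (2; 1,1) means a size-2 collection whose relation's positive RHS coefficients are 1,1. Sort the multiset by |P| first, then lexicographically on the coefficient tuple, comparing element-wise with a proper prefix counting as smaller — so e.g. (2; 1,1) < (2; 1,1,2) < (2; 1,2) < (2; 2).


Primitive collections (21):

  • {5,9}:  v_{5} + v_{9} = v_{2}  ⇒ sig = (2; 1)
  • {0,7}:  v_{0} + v_{7} = v_{3} + v_{4}  ⇒ sig = (2; 1,1)
  • {7,8}:  v_{7} + v_{8} = v_{1} + v_{9}  ⇒ sig = (2; 1,1)
  • {6,8}:  v_{6} + v_{8} = v_{2} + v_{3} + v_{10}  ⇒ sig = (2; 1,1,1)
  • {4,8}:  v_{4} + v_{8} = 2·v_{1} + v_{9} + v_{10}  ⇒ sig = (2; 1,1,2)
  • {5,8}:  v_{5} + v_{8} = v_{0} + 2·v_{2}  ⇒ sig = (2; 1,2)
  • {1,6,9}:  v_{1} + v_{6} + v_{9} = 0  ⇒ sig = (3; —)
  • {0,2,9}:  v_{0} + v_{2} + v_{9} = v_{8}  ⇒ sig = (3; 1)
  • {1,2,6}:  v_{1} + v_{2} + v_{6} = v_{5}  ⇒ sig = (3; 1)
  • {1,3,10}:  v_{1} + v_{3} + v_{10} = v_{0}  ⇒ sig = (3; 1)
  • {1,7,10}:  v_{1} + v_{7} + v_{10} = v_{4}  ⇒ sig = (3; 1)
  • {2,3,4}:  v_{2} + v_{3} + v_{4} = v_{1}  ⇒ sig = (3; 1)
  • {0,6,9}:  v_{0} + v_{6} + v_{9} = v_{3} + v_{10}  ⇒ sig = (3; 1,1)
  • {4,6,9}:  v_{4} + v_{6} + v_{9} = v_{7} + v_{10}  ⇒ sig = (3; 1,1)
  • {0,2,6}:  v_{0} + v_{2} + v_{6} = v_{3} + v_{5} + v_{10}  ⇒ sig = (3; 1,1,1)
  • {2,4,6}:  v_{2} + v_{4} + v_{6} = v_{5} + v_{7} + v_{10}  ⇒ sig = (3; 1,1,1)
  • {0,4,5}:  v_{0} + v_{4} + v_{5} = 3·v_{1} + v_{6} + v_{10}  ⇒ sig = (3; 1,1,3)
  • {0,2,4}:  v_{0} + v_{2} + v_{4} = 2·v_{1} + v_{10}  ⇒ sig = (3; 1,2)
  • {3,4,5}:  v_{3} + v_{4} + v_{5} = 2·v_{1} + v_{6}  ⇒ sig = (3; 1,2)
  • {2,3,7,10}:  v_{2} + v_{3} + v_{7} + v_{10} = 0  ⇒ sig = (4; —)
  • {3,5,7,10}:  v_{3} + v_{5} + v_{7} + v_{10} = v_{1} + v_{6}  ⇒ sig = (4; 1,1)

Hence PRS(X_Σ) =
[(2; 1), (2; 1,1), (2; 1,1), (2; 1,1,1), (2; 1,1,2), (2; 1,2), (3; —), (3; 1), (3; 1), (3; 1), (3; 1), (3; 1), (3; 1,1), (3; 1,1), (3; 1,1,1), (3; 1,1,1), (3; 1,1,3), (3; 1,2), (3; 1,2), (4; —), (4; 1,1)]


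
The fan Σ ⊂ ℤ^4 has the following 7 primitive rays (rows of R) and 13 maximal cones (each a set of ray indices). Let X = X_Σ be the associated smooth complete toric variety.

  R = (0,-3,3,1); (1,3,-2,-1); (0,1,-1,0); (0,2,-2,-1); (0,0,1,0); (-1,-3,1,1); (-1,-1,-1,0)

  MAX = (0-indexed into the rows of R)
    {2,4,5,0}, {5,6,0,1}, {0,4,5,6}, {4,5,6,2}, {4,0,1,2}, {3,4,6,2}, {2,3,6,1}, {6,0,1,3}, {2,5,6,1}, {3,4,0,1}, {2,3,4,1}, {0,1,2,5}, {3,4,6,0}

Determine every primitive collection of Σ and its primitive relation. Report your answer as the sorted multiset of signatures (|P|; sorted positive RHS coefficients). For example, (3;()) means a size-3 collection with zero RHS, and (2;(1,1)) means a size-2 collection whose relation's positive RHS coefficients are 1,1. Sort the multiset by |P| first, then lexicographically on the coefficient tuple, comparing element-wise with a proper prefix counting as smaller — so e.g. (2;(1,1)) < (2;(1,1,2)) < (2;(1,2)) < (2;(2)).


|primitive collections| = 5. Relations:

  P={3,5}:  v_{3} + v_{5} = v_{6}  →  sig = (2;(1))
  P={0,2,3}:  v_{0} + v_{2} + v_{3} = 0  →  sig = (3;())
  P={1,4,5}:  v_{1} + v_{4} + v_{5} = 0  →  sig = (3;())
  P={0,2,6}:  v_{0} + v_{2} + v_{6} = v_{5}  →  sig = (3;(1))
  P={1,4,6}:  v_{1} + v_{4} + v_{6} = v_{3}  →  sig = (3;(1))

so the primitive-relation signature multiset is
    (2;(1))
    (3;())
    (3;())
    (3;(1))
    (3;(1))


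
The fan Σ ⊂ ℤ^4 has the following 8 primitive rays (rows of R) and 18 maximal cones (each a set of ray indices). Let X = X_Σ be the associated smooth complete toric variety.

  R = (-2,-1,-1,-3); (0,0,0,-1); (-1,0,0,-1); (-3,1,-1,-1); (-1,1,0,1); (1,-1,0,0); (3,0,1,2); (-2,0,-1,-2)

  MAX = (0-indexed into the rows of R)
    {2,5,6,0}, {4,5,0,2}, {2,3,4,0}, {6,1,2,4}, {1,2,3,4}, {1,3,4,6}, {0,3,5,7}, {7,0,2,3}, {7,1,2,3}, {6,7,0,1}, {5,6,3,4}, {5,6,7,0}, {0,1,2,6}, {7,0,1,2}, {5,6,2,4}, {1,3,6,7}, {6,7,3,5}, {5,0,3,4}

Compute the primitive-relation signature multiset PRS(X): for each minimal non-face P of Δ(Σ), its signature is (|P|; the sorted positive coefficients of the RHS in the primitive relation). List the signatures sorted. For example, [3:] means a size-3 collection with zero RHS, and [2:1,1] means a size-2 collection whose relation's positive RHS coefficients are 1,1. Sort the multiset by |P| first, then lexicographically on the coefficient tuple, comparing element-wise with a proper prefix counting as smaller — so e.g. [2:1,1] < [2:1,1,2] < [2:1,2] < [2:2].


Δ(Σ) — 8 vertices, 10 min non-faces:

  P={4,7}:  v_{4} + v_{7} = v_{3} ; sig = [2:1]
  P={1,5}:  v_{1} + v_{5} = v_{0} + v_{6} ; sig = [2:1,1]
  P={0,4,6}:  v_{0} + v_{4} + v_{6} = 0 ; sig = [3:]
  P={0,3,6}:  v_{0} + v_{3} + v_{6} = v_{7} ; sig = [3:1]
  P={2,5,7}:  v_{2} + v_{5} + v_{7} = v_{0} ; sig = [3:1]
  P={2,6,7}:  v_{2} + v_{6} + v_{7} = v_{1} ; sig = [3:1]
  P={0,1,4}:  v_{0} + v_{1} + v_{4} = v_{2} + v_{7} ; sig = [3:1,1]
  P={2,3,5}:  v_{2} + v_{3} + v_{5} = v_{0} + v_{4} ; sig = [3:1,1]
  P={2,3,6}:  v_{2} + v_{3} + v_{6} = v_{1} + v_{4} ; sig = [3:1,1]
  P={0,1,3}:  v_{0} + v_{1} + v_{3} = v_{2} + 2·v_{7} ; sig = [3:1,2]

Signatures (|P|; sorted positive RHS coefficients), sorted:
{ [2:1],  [2:1,1],  [3:],  [3:1] ×3,  [3:1,1] ×3,  [3:1,2] }


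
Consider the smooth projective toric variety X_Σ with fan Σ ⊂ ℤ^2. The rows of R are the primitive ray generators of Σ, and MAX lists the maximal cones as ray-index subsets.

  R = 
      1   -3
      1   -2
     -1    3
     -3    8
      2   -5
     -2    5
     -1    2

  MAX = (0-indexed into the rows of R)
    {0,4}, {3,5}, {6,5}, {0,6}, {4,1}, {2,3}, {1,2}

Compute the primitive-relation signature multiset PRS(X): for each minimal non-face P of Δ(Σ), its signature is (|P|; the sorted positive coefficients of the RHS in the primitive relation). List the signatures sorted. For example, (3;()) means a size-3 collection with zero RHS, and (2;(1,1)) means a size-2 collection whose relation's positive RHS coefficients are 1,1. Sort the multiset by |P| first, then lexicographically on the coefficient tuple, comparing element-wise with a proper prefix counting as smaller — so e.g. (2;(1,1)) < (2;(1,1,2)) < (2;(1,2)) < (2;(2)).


14 minimal non-faces of Δ(Σ) (on 7 rays):

  {0,2}:  v_{0} + v_{2} = 0  so sig = (2;())
  {1,6}:  v_{1} + v_{6} = 0  so sig = (2;())
  {4,5}:  v_{4} + v_{5} = 0  so sig = (2;())
  {0,1}:  v_{0} + v_{1} = v_{4}  so sig = (2;(1))
  {0,3}:  v_{0} + v_{3} = v_{5}  so sig = (2;(1))
  {0,5}:  v_{0} + v_{5} = v_{6}  so sig = (2;(1))
  {1,5}:  v_{1} + v_{5} = v_{2}  so sig = (2;(1))
  {2,4}:  v_{2} + v_{4} = v_{1}  so sig = (2;(1))
  {2,5}:  v_{2} + v_{5} = v_{3}  so sig = (2;(1))
  {2,6}:  v_{2} + v_{6} = v_{5}  so sig = (2;(1))
  {3,4}:  v_{3} + v_{4} = v_{2}  so sig = (2;(1))
  {4,6}:  v_{4} + v_{6} = v_{0}  so sig = (2;(1))
  {1,3}:  v_{1} + v_{3} = 2·v_{2}  so sig = (2;(2))
  {3,6}:  v_{3} + v_{6} = 2·v_{5}  so sig = (2;(2))

Signatures (|P|; sorted positive RHS coefficients), sorted:
    (2;())
    (2;())
    (2;())
    (2;(1))
    (2;(1))
    (2;(1))
    (2;(1))
    (2;(1))
    (2;(1))
    (2;(1))
    (2;(1))
    (2;(1))
    (2;(2))
    (2;(2))


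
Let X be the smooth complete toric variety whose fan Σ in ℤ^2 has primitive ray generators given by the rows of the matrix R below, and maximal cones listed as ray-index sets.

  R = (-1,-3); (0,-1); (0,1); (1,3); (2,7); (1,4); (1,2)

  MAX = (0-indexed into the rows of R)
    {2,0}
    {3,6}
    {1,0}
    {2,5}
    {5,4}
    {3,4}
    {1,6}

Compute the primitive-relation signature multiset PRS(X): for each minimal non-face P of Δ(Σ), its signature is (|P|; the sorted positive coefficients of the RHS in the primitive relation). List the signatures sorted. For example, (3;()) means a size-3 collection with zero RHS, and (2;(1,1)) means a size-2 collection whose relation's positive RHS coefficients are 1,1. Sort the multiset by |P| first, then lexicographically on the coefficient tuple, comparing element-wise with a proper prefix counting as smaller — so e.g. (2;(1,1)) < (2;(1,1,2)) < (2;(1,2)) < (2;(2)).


|primitive collections| = 14. Relations:

  P={0,3}:  v_{0} + v_{3} = 0 — sig = (2;())
  P={1,2}:  v_{1} + v_{2} = 0 — sig = (2;())
  P={0,4}:  v_{0} + v_{4} = v_{5} — sig = (2;(1))
  P={0,5}:  v_{0} + v_{5} = v_{2} — sig = (2;(1))
  P={0,6}:  v_{0} + v_{6} = v_{1} — sig = (2;(1))
  P={1,3}:  v_{1} + v_{3} = v_{6} — sig = (2;(1))
  P={1,5}:  v_{1} + v_{5} = v_{3} — sig = (2;(1))
  P={2,3}:  v_{2} + v_{3} = v_{5} — sig = (2;(1))
  P={2,6}:  v_{2} + v_{6} = v_{3} — sig = (2;(1))
  P={3,5}:  v_{3} + v_{5} = v_{4} — sig = (2;(1))
  P={1,4}:  v_{1} + v_{4} = 2·v_{3} — sig = (2;(2))
  P={2,4}:  v_{2} + v_{4} = 2·v_{5} — sig = (2;(2))
  P={5,6}:  v_{5} + v_{6} = 2·v_{3} — sig = (2;(2))
  P={4,6}:  v_{4} + v_{6} = 3·v_{3} — sig = (2;(3))

so the primitive-relation signature multiset is
    (2;())
    (2;())
    (2;(1))
    (2;(1))
    (2;(1))
    (2;(1))
    (2;(1))
    (2;(1))
    (2;(1))
    (2;(1))
    (2;(2))
    (2;(2))
    (2;(2))
    (2;(3))


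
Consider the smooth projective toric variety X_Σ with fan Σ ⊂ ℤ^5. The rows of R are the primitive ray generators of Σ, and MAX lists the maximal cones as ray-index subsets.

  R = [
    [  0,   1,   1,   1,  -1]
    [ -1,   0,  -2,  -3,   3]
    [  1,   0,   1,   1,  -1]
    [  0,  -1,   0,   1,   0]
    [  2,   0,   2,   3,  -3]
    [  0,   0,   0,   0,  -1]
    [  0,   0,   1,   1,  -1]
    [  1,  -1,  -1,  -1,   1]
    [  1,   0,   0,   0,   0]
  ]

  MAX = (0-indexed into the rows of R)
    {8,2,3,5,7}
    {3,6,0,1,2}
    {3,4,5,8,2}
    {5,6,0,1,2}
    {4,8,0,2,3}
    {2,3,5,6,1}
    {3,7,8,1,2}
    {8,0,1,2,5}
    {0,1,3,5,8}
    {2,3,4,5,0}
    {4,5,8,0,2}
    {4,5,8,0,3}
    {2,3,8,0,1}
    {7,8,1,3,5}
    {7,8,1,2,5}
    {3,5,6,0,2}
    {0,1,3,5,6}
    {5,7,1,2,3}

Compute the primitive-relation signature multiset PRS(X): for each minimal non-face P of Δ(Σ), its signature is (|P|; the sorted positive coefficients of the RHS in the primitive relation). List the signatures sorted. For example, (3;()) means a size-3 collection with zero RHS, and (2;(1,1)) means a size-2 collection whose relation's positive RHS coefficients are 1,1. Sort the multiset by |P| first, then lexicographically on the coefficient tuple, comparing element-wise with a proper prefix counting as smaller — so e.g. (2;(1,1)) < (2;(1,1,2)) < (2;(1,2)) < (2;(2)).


9 minimal non-faces of Δ(Σ) (on 9 rays):

  {0,7}:  v_{0} + v_{7} = v_{8}  ⟹  sig = (2;(1))
  {1,4}:  v_{1} + v_{4} = v_{8}  ⟹  sig = (2;(1))
  {6,8}:  v_{6} + v_{8} = v_{2}  ⟹  sig = (2;(1))
  {4,6}:  v_{4} + v_{6} = v_{0} + 2·v_{2} + v_{3} + v_{5}  ⟹  sig = (2;(1,1,1,2))
  {4,7}:  v_{4} + v_{7} = v_{2} + v_{3} + v_{5} + 2·v_{8}  ⟹  sig = (2;(1,1,1,2))
  {6,7}:  v_{6} + v_{7} = v_{1} + 2·v_{2} + v_{3} + v_{5}  ⟹  sig = (2;(1,1,1,2))
  {0,1,2,3,5}:  v_{0} + v_{1} + v_{2} + v_{3} + v_{5} = 0  ⟹  sig = (5;())
  {0,2,3,5,8}:  v_{0} + v_{2} + v_{3} + v_{5} + v_{8} = v_{4}  ⟹  sig = (5;(1))
  {1,2,3,5,8}:  v_{1} + v_{2} + v_{3} + v_{5} + v_{8} = v_{7}  ⟹  sig = (5;(1))

Hence PRS(X_Σ) =
    (2;(1))
    (2;(1))
    (2;(1))
    (2;(1,1,1,2))
    (2;(1,1,1,2))
    (2;(1,1,1,2))
    (5;())
    (5;(1))
    (5;(1))


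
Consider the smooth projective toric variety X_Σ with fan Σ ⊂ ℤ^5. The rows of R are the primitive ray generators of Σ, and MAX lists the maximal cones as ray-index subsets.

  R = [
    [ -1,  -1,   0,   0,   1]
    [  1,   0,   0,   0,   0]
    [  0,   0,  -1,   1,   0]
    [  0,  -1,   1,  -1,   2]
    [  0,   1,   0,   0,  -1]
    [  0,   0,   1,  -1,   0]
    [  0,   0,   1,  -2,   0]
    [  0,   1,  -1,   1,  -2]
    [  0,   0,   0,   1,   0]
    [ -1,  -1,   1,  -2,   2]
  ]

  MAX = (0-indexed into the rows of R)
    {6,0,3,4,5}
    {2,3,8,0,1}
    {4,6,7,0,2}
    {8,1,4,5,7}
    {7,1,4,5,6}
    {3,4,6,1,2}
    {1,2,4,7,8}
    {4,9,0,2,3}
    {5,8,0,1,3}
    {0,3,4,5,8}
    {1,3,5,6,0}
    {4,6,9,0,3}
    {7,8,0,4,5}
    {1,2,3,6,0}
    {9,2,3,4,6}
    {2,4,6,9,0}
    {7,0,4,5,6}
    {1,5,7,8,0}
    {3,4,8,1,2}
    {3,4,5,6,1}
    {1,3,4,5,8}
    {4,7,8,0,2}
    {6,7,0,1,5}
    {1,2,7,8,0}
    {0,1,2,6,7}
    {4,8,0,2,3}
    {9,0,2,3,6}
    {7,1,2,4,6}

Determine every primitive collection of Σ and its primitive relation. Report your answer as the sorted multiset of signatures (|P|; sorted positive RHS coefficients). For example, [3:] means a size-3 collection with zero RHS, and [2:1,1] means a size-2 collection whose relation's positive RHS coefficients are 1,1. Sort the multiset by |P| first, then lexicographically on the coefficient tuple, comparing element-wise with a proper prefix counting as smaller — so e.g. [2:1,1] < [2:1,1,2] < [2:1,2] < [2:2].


Primitive collections (9):

  P = {2,5}:  v_{2} + v_{5} = 0  ⇒ sig = [2:]
  P = {3,7}:  v_{3} + v_{7} = 0  ⇒ sig = [2:]
  P = {6,8}:  v_{6} + v_{8} = v_{5}  ⇒ sig = [2:1]
  P = {1,9}:  v_{1} + v_{9} = v_{2} + v_{3} + v_{6}  ⇒ sig = [2:1,1,1]
  P = {8,9}:  v_{8} + v_{9} = v_{0} + v_{3} + v_{4}  ⇒ sig = [2:1,1,1]
  P = {5,9}:  v_{5} + v_{9} = v_{0} + v_{3} + v_{4} + v_{6}  ⇒ sig = [2:1,1,1,1]
  P = {7,9}:  v_{7} + v_{9} = v_{0} + v_{2} + v_{4} + v_{6}  ⇒ sig = [2:1,1,1,1]
  P = {0,1,4}:  v_{0} + v_{1} + v_{4} = 0  ⇒ sig = [3:]
  P = {0,2,3,4,6}:  v_{0} + v_{2} + v_{3} + v_{4} + v_{6} = v_{9}  ⇒ sig = [5:1]

Hence PRS(X_Σ) =
{ [2:] ×2,  [2:1],  [2:1,1,1] ×2,  [2:1,1,1,1] ×2,  [3:],  [5:1] }


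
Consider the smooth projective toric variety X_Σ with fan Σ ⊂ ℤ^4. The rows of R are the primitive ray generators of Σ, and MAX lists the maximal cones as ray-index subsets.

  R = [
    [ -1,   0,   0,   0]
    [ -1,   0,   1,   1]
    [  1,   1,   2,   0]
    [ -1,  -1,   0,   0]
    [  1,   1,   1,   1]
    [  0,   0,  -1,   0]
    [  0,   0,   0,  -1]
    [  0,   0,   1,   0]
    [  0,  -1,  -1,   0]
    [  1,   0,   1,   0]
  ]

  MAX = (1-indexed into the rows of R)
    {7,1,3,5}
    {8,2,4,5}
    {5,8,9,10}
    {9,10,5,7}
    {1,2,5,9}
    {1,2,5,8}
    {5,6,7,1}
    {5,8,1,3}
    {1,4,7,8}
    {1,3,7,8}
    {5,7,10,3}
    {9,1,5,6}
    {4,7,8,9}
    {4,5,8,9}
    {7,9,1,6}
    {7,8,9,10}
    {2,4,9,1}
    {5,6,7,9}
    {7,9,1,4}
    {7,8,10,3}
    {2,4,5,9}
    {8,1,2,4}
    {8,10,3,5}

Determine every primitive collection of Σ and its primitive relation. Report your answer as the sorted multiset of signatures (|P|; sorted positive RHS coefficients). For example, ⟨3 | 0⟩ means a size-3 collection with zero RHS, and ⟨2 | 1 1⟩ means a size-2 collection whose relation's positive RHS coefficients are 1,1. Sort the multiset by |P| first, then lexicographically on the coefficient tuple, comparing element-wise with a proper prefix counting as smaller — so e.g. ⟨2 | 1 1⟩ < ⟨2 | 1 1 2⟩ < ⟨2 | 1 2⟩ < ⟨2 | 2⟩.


Σ has 18 primitive collections:

  {6,8}:  v_{6} + v_{8} = 0  so sig = ⟨2 | 0⟩
  {1,10}:  v_{1} + v_{10} = v_{8}  so sig = ⟨2 | 1⟩
  {3,9}:  v_{3} + v_{9} = v_{10}  so sig = ⟨2 | 1⟩
  {2,7}:  v_{2} + v_{7} = v_{1} + v_{8}  so sig = ⟨2 | 1 1⟩
  {3,6}:  v_{3} + v_{6} = v_{5} + v_{7}  so sig = ⟨2 | 1 1⟩
  {4,6}:  v_{4} + v_{6} = v_{1} + v_{9}  so sig = ⟨2 | 1 1⟩
  {2,10}:  v_{2} + v_{10} = v_{4} + v_{5} + v_{8}  so sig = ⟨2 | 1 1 1⟩
  {6,10}:  v_{6} + v_{10} = v_{5} + v_{7} + v_{9}  so sig = ⟨2 | 1 1 1⟩
  {2,3}:  v_{2} + v_{3} = v_{1} + v_{5} + 2·v_{8}  so sig = ⟨2 | 1 1 2⟩
  {2,6}:  v_{2} + v_{6} = 2·v_{1} + v_{5} + v_{9}  so sig = ⟨2 | 1 1 2⟩
  {4,10}:  v_{4} + v_{10} = 2·v_{8} + v_{9}  so sig = ⟨2 | 1 2⟩
  {3,4}:  v_{3} + v_{4} = 2·v_{8}  so sig = ⟨2 | 2⟩
  {1,4,5}:  v_{1} + v_{4} + v_{5} = v_{2}  so sig = ⟨3 | 1⟩
  {1,8,9}:  v_{1} + v_{8} + v_{9} = v_{4}  so sig = ⟨3 | 1⟩
  {4,5,7}:  v_{4} + v_{5} + v_{7} = v_{8}  so sig = ⟨3 | 1⟩
  {5,7,8}:  v_{5} + v_{7} + v_{8} = v_{3}  so sig = ⟨3 | 1⟩
  {2,8,9}:  v_{2} + v_{8} + v_{9} = 2·v_{4} + v_{5}  so sig = ⟨3 | 1 2⟩
  {1,5,7,9}:  v_{1} + v_{5} + v_{7} + v_{9} = 0  so sig = ⟨4 | 0⟩

Signatures (|P|; sorted positive RHS coefficients), sorted:
{ ⟨2 | 0⟩,  ⟨2 | 1⟩ ×2,  ⟨2 | 1 1⟩ ×3,  ⟨2 | 1 1 1⟩ ×2,  ⟨2 | 1 1 2⟩ ×2,  ⟨2 | 1 2⟩,  ⟨2 | 2⟩,  ⟨3 | 1⟩ ×4,  ⟨3 | 1 2⟩,  ⟨4 | 0⟩ }


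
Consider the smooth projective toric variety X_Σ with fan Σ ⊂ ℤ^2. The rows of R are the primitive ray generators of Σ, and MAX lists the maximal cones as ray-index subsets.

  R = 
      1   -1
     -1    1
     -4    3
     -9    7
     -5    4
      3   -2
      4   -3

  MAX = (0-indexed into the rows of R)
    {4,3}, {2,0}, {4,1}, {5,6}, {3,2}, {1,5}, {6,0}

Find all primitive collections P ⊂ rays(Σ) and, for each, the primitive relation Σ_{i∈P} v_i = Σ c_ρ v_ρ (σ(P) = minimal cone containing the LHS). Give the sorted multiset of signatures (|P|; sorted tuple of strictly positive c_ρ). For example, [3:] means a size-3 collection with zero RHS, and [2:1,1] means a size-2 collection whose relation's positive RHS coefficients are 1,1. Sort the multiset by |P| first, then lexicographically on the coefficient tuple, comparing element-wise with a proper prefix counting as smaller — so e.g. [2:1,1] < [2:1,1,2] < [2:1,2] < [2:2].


Minimal non-faces — 14 found among 7 rays, 7 max cones:

  {0,1}:  v_{0} + v_{1} = 0 ; sig = [2:]
  {2,6}:  v_{2} + v_{6} = 0 ; sig = [2:]
  {0,4}:  v_{0} + v_{4} = v_{2} ; sig = [2:1]
  {0,5}:  v_{0} + v_{5} = v_{6} ; sig = [2:1]
  {1,2}:  v_{1} + v_{2} = v_{4} ; sig = [2:1]
  {1,6}:  v_{1} + v_{6} = v_{5} ; sig = [2:1]
  {2,4}:  v_{2} + v_{4} = v_{3} ; sig = [2:1]
  {2,5}:  v_{2} + v_{5} = v_{1} ; sig = [2:1]
  {3,6}:  v_{3} + v_{6} = v_{4} ; sig = [2:1]
  {4,6}:  v_{4} + v_{6} = v_{1} ; sig = [2:1]
  {3,5}:  v_{3} + v_{5} = v_{1} + v_{4} ; sig = [2:1,1]
  {0,3}:  v_{0} + v_{3} = 2·v_{2} ; sig = [2:2]
  {1,3}:  v_{1} + v_{3} = 2·v_{4} ; sig = [2:2]
  {4,5}:  v_{4} + v_{5} = 2·v_{1} ; sig = [2:2]

Sorted signature multiset PRS(X):
[[2:], [2:], [2:1], [2:1], [2:1], [2:1], [2:1], [2:1], [2:1], [2:1], [2:1,1], [2:2], [2:2], [2:2]]


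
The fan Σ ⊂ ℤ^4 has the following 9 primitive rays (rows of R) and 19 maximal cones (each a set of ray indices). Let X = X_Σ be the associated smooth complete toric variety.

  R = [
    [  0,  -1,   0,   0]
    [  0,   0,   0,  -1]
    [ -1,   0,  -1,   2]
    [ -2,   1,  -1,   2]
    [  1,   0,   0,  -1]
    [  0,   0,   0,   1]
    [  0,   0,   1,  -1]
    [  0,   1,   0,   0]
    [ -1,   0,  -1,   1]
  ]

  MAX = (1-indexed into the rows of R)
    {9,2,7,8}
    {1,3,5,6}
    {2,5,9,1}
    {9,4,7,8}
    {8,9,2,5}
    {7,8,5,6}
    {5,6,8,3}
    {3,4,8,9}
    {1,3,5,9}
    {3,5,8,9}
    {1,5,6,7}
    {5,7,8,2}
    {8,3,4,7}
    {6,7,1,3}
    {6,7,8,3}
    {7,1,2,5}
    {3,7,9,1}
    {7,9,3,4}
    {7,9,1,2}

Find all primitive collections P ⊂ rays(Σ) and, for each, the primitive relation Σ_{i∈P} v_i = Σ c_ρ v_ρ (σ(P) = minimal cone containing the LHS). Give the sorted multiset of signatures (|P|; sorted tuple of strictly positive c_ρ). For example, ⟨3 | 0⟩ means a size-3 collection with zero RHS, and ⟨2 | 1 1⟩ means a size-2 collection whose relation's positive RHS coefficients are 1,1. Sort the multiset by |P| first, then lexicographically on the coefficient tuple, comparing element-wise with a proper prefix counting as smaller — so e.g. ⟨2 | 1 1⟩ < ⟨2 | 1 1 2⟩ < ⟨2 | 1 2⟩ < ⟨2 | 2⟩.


11 collections generate NE(X_Σ); each relation:

  P={1,8}:  v_{1} + v_{8} = 0  ⇒ sig = ⟨2 | 0⟩
  P={2,6}:  v_{2} + v_{6} = 0  ⇒ sig = ⟨2 | 0⟩
  P={2,3}:  v_{2} + v_{3} = v_{9}  ⇒ sig = ⟨2 | 1⟩
  P={6,9}:  v_{6} + v_{9} = v_{3}  ⇒ sig = ⟨2 | 1⟩
  P={4,5}:  v_{4} + v_{5} = v_{8} + v_{9}  ⇒ sig = ⟨2 | 1 1⟩
  P={1,4}:  v_{1} + v_{4} = v_{3} + v_{7} + v_{9}  ⇒ sig = ⟨2 | 1 1 1⟩
  P={2,4}:  v_{2} + v_{4} = v_{7} + v_{8} + 2·v_{9}  ⇒ sig = ⟨2 | 1 1 2⟩
  P={4,6}:  v_{4} + v_{6} = 2·v_{3} + v_{7} + v_{8}  ⇒ sig = ⟨2 | 1 1 2⟩
  P={3,5,7}:  v_{3} + v_{5} + v_{7} = 0  ⇒ sig = ⟨3 | 0⟩
  P={5,7,9}:  v_{5} + v_{7} + v_{9} = v_{2}  ⇒ sig = ⟨3 | 1⟩
  P={3,7,8,9}:  v_{3} + v_{7} + v_{8} + v_{9} = v_{4}  ⇒ sig = ⟨4 | 1⟩

Signatures (|P|; sorted positive RHS coefficients), sorted:
[⟨2 | 0⟩, ⟨2 | 0⟩, ⟨2 | 1⟩, ⟨2 | 1⟩, ⟨2 | 1 1⟩, ⟨2 | 1 1 1⟩, ⟨2 | 1 1 2⟩, ⟨2 | 1 1 2⟩, ⟨3 | 0⟩, ⟨3 | 1⟩, ⟨4 | 1⟩]


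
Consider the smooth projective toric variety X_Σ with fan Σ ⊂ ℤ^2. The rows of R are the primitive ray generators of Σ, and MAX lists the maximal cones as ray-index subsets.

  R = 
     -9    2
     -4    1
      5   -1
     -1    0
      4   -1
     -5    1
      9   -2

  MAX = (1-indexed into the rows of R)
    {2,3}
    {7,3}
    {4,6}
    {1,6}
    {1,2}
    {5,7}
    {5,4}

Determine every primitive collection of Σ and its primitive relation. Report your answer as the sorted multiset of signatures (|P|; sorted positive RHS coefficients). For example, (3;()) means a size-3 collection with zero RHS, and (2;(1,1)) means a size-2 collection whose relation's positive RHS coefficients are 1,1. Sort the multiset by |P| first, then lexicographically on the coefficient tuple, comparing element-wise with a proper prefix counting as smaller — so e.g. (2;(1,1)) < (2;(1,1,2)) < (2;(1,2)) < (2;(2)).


Primitive collections (14):

  {1,7}:  v_{1} + v_{7} = 0 — sig = (2;())
  {2,5}:  v_{2} + v_{5} = 0 — sig = (2;())
  {3,6}:  v_{3} + v_{6} = 0 — sig = (2;())
  {1,3}:  v_{1} + v_{3} = v_{2} — sig = (2;(1))
  {1,5}:  v_{1} + v_{5} = v_{6} — sig = (2;(1))
  {2,4}:  v_{2} + v_{4} = v_{6} — sig = (2;(1))
  {2,6}:  v_{2} + v_{6} = v_{1} — sig = (2;(1))
  {2,7}:  v_{2} + v_{7} = v_{3} — sig = (2;(1))
  {3,4}:  v_{3} + v_{4} = v_{5} — sig = (2;(1))
  {3,5}:  v_{3} + v_{5} = v_{7} — sig = (2;(1))
  {5,6}:  v_{5} + v_{6} = v_{4} — sig = (2;(1))
  {6,7}:  v_{6} + v_{7} = v_{5} — sig = (2;(1))
  {1,4}:  v_{1} + v_{4} = 2·v_{6} — sig = (2;(2))
  {4,7}:  v_{4} + v_{7} = 2·v_{5} — sig = (2;(2))

Signatures (|P|; sorted positive RHS coefficients), sorted:
{ (2;()) ×3,  (2;(1)) ×9,  (2;(2)) ×2 }


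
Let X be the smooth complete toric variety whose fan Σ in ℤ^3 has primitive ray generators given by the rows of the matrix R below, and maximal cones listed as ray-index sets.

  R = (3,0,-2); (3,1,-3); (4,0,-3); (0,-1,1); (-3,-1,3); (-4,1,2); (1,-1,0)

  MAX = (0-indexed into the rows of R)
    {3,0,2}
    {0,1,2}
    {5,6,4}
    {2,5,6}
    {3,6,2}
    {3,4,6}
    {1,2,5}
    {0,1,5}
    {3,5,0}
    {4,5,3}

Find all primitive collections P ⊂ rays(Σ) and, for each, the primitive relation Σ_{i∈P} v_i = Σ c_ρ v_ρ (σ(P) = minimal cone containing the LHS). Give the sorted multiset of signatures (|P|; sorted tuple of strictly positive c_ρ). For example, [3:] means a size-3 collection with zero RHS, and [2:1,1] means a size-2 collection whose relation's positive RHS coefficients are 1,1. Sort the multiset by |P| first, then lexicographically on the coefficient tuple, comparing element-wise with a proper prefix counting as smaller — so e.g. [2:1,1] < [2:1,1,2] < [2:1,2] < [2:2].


9 collections generate NE(X_Σ); each relation:

  {1,4}:  v_{1} + v_{4} = 0 ; sig = [2:]
  {0,4}:  v_{0} + v_{4} = v_{3} ; sig = [2:1]
  {1,3}:  v_{1} + v_{3} = v_{0} ; sig = [2:1]
  {1,6}:  v_{1} + v_{6} = v_{2} ; sig = [2:1]
  {2,4}:  v_{2} + v_{4} = v_{6} ; sig = [2:1]
  {0,6}:  v_{0} + v_{6} = v_{2} + v_{3} ; sig = [2:1,1]
  {2,3,5}:  v_{2} + v_{3} + v_{5} = 0 ; sig = [3:]
  {0,2,5}:  v_{0} + v_{2} + v_{5} = v_{1} ; sig = [3:1]
  {3,5,6}:  v_{3} + v_{5} + v_{6} = v_{4} ; sig = [3:1]

Hence PRS(X_Σ) =
    [2:]
    [2:1]
    [2:1]
    [2:1]
    [2:1]
    [2:1,1]
    [3:]
    [3:1]
    [3:1]


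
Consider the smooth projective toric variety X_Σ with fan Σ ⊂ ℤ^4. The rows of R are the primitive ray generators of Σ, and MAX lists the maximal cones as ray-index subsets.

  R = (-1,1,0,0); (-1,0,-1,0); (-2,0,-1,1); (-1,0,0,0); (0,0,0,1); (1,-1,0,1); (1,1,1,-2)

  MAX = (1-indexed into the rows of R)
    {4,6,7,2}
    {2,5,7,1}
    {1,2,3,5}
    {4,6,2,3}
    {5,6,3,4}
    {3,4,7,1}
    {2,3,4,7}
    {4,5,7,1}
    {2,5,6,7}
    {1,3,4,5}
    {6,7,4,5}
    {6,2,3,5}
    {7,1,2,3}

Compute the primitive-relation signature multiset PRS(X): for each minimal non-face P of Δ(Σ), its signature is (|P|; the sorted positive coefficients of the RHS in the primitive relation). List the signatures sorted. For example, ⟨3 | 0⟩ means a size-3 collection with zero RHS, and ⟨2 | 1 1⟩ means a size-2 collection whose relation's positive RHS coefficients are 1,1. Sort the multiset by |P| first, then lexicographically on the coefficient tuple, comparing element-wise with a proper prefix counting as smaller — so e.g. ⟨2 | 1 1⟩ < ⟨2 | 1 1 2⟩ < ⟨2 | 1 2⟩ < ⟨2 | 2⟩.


Δ(Σ) — 7 vertices, 5 min non-faces:

  P={1,6}:  v_{1} + v_{6} = v_{5}  so sig = ⟨2 | 1⟩
  P={3,6,7}:  v_{3} + v_{6} + v_{7} = 0  so sig = ⟨3 | 0⟩
  P={2,4,5}:  v_{2} + v_{4} + v_{5} = v_{3}  so sig = ⟨3 | 1⟩
  P={3,5,7}:  v_{3} + v_{5} + v_{7} = v_{1}  so sig = ⟨3 | 1⟩
  P={1,2,4}:  v_{1} + v_{2} + v_{4} = 2·v_{3} + v_{7}  so sig = ⟨3 | 1 2⟩

Signatures (|P|; sorted positive RHS coefficients), sorted:
    |P|=2: 1 collection, coeffs (1)
    |P|=3: 4 collections, coeffs (), (1), (1), (1,2)


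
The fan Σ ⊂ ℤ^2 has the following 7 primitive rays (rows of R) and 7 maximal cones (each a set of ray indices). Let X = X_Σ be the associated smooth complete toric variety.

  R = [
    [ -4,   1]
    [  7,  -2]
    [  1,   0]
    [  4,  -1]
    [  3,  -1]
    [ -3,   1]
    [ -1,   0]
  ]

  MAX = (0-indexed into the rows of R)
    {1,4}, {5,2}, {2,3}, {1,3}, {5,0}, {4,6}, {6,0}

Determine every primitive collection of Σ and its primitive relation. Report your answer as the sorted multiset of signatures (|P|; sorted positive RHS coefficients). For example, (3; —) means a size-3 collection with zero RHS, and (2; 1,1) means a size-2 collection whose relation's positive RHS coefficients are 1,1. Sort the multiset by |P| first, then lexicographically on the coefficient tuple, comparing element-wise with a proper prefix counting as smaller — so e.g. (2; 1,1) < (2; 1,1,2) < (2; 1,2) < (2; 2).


Primitive collections (14):

  P = {0,3}:  v_{0} + v_{3} = 0  so sig = (2; —)
  P = {2,6}:  v_{2} + v_{6} = 0  so sig = (2; —)
  P = {4,5}:  v_{4} + v_{5} = 0  so sig = (2; —)
  P = {0,1}:  v_{0} + v_{1} = v_{4}  so sig = (2; 1)
  P = {0,2}:  v_{0} + v_{2} = v_{5}  so sig = (2; 1)
  P = {0,4}:  v_{0} + v_{4} = v_{6}  so sig = (2; 1)
  P = {1,5}:  v_{1} + v_{5} = v_{3}  so sig = (2; 1)
  P = {2,4}:  v_{2} + v_{4} = v_{3}  so sig = (2; 1)
  P = {3,4}:  v_{3} + v_{4} = v_{1}  so sig = (2; 1)
  P = {3,5}:  v_{3} + v_{5} = v_{2}  so sig = (2; 1)
  P = {3,6}:  v_{3} + v_{6} = v_{4}  so sig = (2; 1)
  P = {5,6}:  v_{5} + v_{6} = v_{0}  so sig = (2; 1)
  P = {1,2}:  v_{1} + v_{2} = 2·v_{3}  so sig = (2; 2)
  P = {1,6}:  v_{1} + v_{6} = 2·v_{4}  so sig = (2; 2)

Signatures (|P|; sorted positive RHS coefficients), sorted:
[(2; —), (2; —), (2; —), (2; 1), (2; 1), (2; 1), (2; 1), (2; 1), (2; 1), (2; 1), (2; 1), (2; 1), (2; 2), (2; 2)]


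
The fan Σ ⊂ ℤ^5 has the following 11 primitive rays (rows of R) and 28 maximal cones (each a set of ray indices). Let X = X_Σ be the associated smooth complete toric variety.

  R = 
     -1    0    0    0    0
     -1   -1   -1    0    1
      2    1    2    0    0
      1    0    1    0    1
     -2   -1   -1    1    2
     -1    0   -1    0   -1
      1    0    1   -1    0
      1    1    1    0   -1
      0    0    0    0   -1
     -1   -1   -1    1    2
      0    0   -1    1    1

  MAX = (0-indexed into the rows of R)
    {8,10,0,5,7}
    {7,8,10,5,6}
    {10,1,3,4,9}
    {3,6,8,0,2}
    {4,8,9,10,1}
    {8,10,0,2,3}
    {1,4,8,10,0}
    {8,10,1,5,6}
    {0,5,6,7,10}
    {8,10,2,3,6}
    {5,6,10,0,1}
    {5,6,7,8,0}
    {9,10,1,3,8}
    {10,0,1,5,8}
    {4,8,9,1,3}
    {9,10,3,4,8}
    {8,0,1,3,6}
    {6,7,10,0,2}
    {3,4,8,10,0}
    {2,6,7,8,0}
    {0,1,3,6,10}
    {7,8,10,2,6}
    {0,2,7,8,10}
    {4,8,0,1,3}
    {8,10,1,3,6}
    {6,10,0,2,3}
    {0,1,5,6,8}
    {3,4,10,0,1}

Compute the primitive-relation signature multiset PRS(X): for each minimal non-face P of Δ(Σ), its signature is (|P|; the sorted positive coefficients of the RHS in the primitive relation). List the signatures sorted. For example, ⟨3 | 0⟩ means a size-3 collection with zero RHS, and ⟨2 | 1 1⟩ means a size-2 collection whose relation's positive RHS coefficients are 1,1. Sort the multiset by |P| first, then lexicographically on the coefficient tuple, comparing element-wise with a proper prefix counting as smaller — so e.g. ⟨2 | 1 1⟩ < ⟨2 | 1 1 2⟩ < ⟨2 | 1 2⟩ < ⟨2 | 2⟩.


17 collections generate NE(X_Σ); each relation:

  P={1,7}:  v_{1} + v_{7} = 0  →  sig = ⟨2 | 0⟩
  P={3,5}:  v_{3} + v_{5} = 0  →  sig = ⟨2 | 0⟩
  P={0,9}:  v_{0} + v_{9} = v_{4}  →  sig = ⟨2 | 1⟩
  P={1,2}:  v_{1} + v_{2} = v_{3}  →  sig = ⟨2 | 1⟩
  P={2,5}:  v_{2} + v_{5} = v_{7}  →  sig = ⟨2 | 1⟩
  P={3,7}:  v_{3} + v_{7} = v_{2}  →  sig = ⟨2 | 1⟩
  P={6,9}:  v_{6} + v_{9} = v_{1} + v_{3}  →  sig = ⟨2 | 1 1⟩
  P={4,6}:  v_{4} + v_{6} = v_{0} + v_{1} + v_{3}  →  sig = ⟨2 | 1 1 1⟩
  P={5,9}:  v_{5} + v_{9} = v_{0} + v_{1} + v_{8} + v_{10}  →  sig = ⟨2 | 1 1 1 1⟩
  P={7,9}:  v_{7} + v_{9} = v_{0} + v_{3} + v_{8} + v_{10}  →  sig = ⟨2 | 1 1 1 1⟩
  P={2,9}:  v_{2} + v_{9} = v_{0} + 2·v_{3} + v_{8} + v_{10}  →  sig = ⟨2 | 1 1 1 2⟩
  P={4,5}:  v_{4} + v_{5} = 2·v_{0} + v_{1} + v_{8} + v_{10}  →  sig = ⟨2 | 1 1 1 2⟩
  P={4,7}:  v_{4} + v_{7} = 2·v_{0} + v_{3} + v_{8} + v_{10}  →  sig = ⟨2 | 1 1 1 2⟩
  P={2,4}:  v_{2} + v_{4} = 2·v_{0} + 2·v_{3} + v_{8} + v_{10}  →  sig = ⟨2 | 1 1 2 2⟩
  P={0,6,8,10}:  v_{0} + v_{6} + v_{8} + v_{10} = 0  →  sig = ⟨4 | 0⟩
  P={0,1,3,8,10}:  v_{0} + v_{1} + v_{3} + v_{8} + v_{10} = v_{9}  →  sig = ⟨5 | 1⟩
  P={1,3,4,8,10}:  v_{1} + v_{3} + v_{4} + v_{8} + v_{10} = 2·v_{9}  →  sig = ⟨5 | 2⟩

Hence PRS(X_Σ) =
    |P|=2: 14 collections, coeffs (), (), (1), (1), (1), (1), (1,1), (1,1,1), (1,1,1,1), (1,1,1,1), (1,1,1,2), (1,1,1,2), (1,1,1,2), (1,1,2,2)
    |P|=4: 1 collection, coeffs ()
    |P|=5: 2 collections, coeffs (1), (2)


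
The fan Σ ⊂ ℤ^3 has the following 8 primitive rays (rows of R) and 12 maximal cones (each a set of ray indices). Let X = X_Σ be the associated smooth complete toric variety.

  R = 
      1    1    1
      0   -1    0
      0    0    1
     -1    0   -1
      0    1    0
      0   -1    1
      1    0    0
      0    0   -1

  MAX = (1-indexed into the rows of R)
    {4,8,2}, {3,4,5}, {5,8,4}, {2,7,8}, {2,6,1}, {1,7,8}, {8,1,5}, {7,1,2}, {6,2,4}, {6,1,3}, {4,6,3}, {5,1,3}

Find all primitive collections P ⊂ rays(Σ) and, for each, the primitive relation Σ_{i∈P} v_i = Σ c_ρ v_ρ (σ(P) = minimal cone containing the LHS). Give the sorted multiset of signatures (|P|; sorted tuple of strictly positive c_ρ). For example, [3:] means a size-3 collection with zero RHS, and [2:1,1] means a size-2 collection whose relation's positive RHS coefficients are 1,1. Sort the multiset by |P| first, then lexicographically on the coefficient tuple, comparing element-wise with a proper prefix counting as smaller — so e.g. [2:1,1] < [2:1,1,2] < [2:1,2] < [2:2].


11 minimal non-faces of Δ(Σ) (on 8 rays):

  {2,5}:  v_{2} + v_{5} = 0  so sig = [2:]
  {3,8}:  v_{3} + v_{8} = 0  so sig = [2:]
  {1,4}:  v_{1} + v_{4} = v_{5}  so sig = [2:1]
  {2,3}:  v_{2} + v_{3} = v_{6}  so sig = [2:1]
  {4,7}:  v_{4} + v_{7} = v_{8}  so sig = [2:1]
  {5,6}:  v_{5} + v_{6} = v_{3}  so sig = [2:1]
  {6,8}:  v_{6} + v_{8} = v_{2}  so sig = [2:1]
  {3,7}:  v_{3} + v_{7} = v_{1} + v_{2}  so sig = [2:1,1]
  {5,7}:  v_{5} + v_{7} = v_{1} + v_{8}  so sig = [2:1,1]
  {6,7}:  v_{6} + v_{7} = v_{1} + 2·v_{2}  so sig = [2:1,2]
  {1,2,8}:  v_{1} + v_{2} + v_{8} = v_{7}  so sig = [3:1]

Signatures (|P|; sorted positive RHS coefficients), sorted:
    |P|=2: 10 collections, coeffs (), (), (1), (1), (1), (1), (1), (1,1), (1,1), (1,2)
    |P|=3: 1 collection, coeffs (1)


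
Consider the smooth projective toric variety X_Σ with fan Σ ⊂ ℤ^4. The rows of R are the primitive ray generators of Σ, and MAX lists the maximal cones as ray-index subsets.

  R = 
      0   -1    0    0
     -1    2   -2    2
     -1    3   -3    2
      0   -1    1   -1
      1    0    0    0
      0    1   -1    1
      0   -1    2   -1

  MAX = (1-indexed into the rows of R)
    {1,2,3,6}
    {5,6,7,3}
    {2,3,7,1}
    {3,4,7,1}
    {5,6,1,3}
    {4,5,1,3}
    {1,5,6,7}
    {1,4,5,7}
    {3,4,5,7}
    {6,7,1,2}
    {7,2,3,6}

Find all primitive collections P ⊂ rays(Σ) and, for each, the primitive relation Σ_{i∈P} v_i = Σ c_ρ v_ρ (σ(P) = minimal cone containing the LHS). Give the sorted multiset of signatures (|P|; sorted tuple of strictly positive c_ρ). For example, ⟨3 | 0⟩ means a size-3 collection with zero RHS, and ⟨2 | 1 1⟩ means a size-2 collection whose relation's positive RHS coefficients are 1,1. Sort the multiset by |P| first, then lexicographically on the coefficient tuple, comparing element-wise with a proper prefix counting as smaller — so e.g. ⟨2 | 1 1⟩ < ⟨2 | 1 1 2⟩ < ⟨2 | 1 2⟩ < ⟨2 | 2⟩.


The 5 primitive collections of Σ (r=7, n=4):

  {4,6}:  v_{4} + v_{6} = 0 — sig = ⟨2 | 0⟩
  {2,4}:  v_{2} + v_{4} = v_{1} + v_{3} + v_{7} — sig = ⟨2 | 1 1 1⟩
  {2,5}:  v_{2} + v_{5} = 2·v_{6} — sig = ⟨2 | 2⟩
  {1,3,5,7}:  v_{1} + v_{3} + v_{5} + v_{7} = v_{6} — sig = ⟨4 | 1⟩
  {1,3,6,7}:  v_{1} + v_{3} + v_{6} + v_{7} = v_{2} — sig = ⟨4 | 1⟩

Signatures (|P|; sorted positive RHS coefficients), sorted:
    |P|=2: 3 collections, coeffs (), (1,1,1), (2)
    |P|=4: 2 collections, coeffs (1), (1)


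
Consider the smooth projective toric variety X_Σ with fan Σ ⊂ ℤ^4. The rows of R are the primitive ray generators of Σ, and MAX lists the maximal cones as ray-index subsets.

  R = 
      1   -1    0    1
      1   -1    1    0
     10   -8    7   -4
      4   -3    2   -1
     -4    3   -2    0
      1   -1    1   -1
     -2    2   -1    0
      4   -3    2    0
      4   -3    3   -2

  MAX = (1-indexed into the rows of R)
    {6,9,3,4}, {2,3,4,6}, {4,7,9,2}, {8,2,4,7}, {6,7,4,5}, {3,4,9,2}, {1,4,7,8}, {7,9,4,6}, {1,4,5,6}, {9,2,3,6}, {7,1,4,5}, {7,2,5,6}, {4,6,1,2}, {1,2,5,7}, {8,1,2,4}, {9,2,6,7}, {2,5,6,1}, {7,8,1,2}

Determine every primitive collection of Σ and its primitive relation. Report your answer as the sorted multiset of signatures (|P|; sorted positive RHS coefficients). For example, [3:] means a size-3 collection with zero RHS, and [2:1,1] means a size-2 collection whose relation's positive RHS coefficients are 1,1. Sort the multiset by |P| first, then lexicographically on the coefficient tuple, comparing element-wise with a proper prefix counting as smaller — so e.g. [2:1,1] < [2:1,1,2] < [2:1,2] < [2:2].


Σ has 14 primitive collections:

  P = {5,8}:  v_{5} + v_{8} = 0  ⟹  sig = [2:]
  P = {1,9}:  v_{1} + v_{9} = v_{2} + v_{4}  ⟹  sig = [2:1,1]
  P = {6,8}:  v_{6} + v_{8} = v_{2} + v_{4}  ⟹  sig = [2:1,1]
  P = {3,5}:  v_{3} + v_{5} = 2·v_{6} + v_{9}  ⟹  sig = [2:1,2]
  P = {5,9}:  v_{5} + v_{9} = 2·v_{6} + v_{7}  ⟹  sig = [2:1,2]
  P = {1,3}:  v_{1} + v_{3} = 2·v_{2} + 2·v_{4} + v_{6}  ⟹  sig = [2:1,2,2]
  P = {3,8}:  v_{3} + v_{8} = 2·v_{2} + 2·v_{4} + v_{9}  ⟹  sig = [2:1,2,2]
  P = {8,9}:  v_{8} + v_{9} = 2·v_{2} + 2·v_{4} + v_{7}  ⟹  sig = [2:1,2,2]
  P = {3,7}:  v_{3} + v_{7} = 2·v_{9}  ⟹  sig = [2:2]
  P = {1,6,7}:  v_{1} + v_{6} + v_{7} = 0  ⟹  sig = [3:]
  P = {2,4,5}:  v_{2} + v_{4} + v_{5} = v_{6}  ⟹  sig = [3:1]
  P = {1,2,4,7}:  v_{1} + v_{2} + v_{4} + v_{7} = v_{8}  ⟹  sig = [4:1]
  P = {2,4,6,7}:  v_{2} + v_{4} + v_{6} + v_{7} = v_{9}  ⟹  sig = [4:1]
  P = {2,4,6,9}:  v_{2} + v_{4} + v_{6} + v_{9} = v_{3}  ⟹  sig = [4:1]

Sorted signature multiset PRS(X):
{ [2:],  [2:1,1] ×2,  [2:1,2] ×2,  [2:1,2,2] ×3,  [2:2],  [3:],  [3:1],  [4:1] ×3 }
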